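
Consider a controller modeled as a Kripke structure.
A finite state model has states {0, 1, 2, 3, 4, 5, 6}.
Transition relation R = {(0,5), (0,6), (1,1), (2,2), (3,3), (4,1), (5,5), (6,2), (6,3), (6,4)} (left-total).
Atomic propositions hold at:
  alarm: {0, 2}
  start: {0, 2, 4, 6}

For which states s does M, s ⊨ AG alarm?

{2}

AG alarm: greatest fixpoint, start Z0 = {0, 2}, keep only states in Sat with every successor in Z. Z1 = {2}; fixed.
Sat(AG alarm) = {2}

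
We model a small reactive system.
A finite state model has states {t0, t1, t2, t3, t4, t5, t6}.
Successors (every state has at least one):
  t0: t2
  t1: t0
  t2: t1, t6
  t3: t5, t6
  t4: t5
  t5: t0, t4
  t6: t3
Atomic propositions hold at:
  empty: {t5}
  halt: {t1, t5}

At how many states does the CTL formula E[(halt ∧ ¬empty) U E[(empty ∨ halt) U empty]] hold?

Sat(¬empty) = {t0, t1, t2, t3, t4, t6}
Sat(halt ∧ ¬empty) = {t1}
Sat(empty ∨ halt) = {t1, t5}
E[(empty ∨ halt) U empty]: least fixpoint, start Z0 = Sat(empty) = {t5}, add states in Sat(empty ∨ halt) with some successor in Z. Already a fixed point.
Sat(E[(empty ∨ halt) U empty]) = {t5}
E[(halt ∧ ¬empty) U E[(empty ∨ halt) U empty]]: least fixpoint, start Z0 = Sat(E[(empty ∨ halt) U empty]) = {t5}, add states in Sat(halt ∧ ¬empty) with some successor in Z. Already a fixed point.
Sat(E[(halt ∧ ¬empty) U E[(empty ∨ halt) U empty]]) = {t5}
|Sat(E[(halt ∧ ¬empty) U E[(empty ∨ halt) U empty]])| = |{t5}| = 1.

1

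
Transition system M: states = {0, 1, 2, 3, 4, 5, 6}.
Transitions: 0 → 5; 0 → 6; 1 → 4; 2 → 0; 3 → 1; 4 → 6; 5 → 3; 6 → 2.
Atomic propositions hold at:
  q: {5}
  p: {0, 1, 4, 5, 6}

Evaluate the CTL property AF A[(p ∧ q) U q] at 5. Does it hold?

Yes

Sat(p ∧ q) = {5}
A[(p ∧ q) U q]: least fixpoint, start Z0 = Sat(q) = {5}, add states in Sat(p ∧ q) with every successor in Z. Already a fixed point.
Sat(A[(p ∧ q) U q]) = {5}
AF A[(p ∧ q) U q]: least fixpoint, start Z0 = {5}, add states with every successor in Z. Already a fixed point.
Sat(AF A[(p ∧ q) U q]) = {5}
5 ∈ Sat(AF A[(p ∧ q) U q]) = {5}, so the formula holds at 5.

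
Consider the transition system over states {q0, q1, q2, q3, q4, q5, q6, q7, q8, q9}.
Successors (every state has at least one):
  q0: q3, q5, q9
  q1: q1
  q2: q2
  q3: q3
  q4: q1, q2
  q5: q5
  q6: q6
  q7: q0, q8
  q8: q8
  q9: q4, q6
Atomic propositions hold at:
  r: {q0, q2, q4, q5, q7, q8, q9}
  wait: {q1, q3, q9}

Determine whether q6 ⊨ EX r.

No

Sat(EX r) = {s : some successor in {q0, q2, q4, q5, q7, q8, q9}} = {q0, q2, q4, q5, q7, q8, q9}
q6 ∉ Sat(EX r) = {q0, q2, q4, q5, q7, q8, q9}, so the formula does not hold at q6.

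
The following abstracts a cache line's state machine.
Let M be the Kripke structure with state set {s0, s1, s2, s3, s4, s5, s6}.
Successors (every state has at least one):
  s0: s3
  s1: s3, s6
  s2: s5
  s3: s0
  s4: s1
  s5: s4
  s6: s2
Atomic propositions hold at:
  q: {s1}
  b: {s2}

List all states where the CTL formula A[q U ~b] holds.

{s0, s1, s3, s4, s5, s6}

Sat(~b) = {s0, s1, s3, s4, s5, s6}
A[q U ~b]: least fixpoint, start Z0 = Sat(~b) = {s0, s1, s3, s4, s5, s6}, add states in Sat(q) with every successor in Z. Already a fixed point.
Sat(A[q U ~b]) = {s0, s1, s3, s4, s5, s6}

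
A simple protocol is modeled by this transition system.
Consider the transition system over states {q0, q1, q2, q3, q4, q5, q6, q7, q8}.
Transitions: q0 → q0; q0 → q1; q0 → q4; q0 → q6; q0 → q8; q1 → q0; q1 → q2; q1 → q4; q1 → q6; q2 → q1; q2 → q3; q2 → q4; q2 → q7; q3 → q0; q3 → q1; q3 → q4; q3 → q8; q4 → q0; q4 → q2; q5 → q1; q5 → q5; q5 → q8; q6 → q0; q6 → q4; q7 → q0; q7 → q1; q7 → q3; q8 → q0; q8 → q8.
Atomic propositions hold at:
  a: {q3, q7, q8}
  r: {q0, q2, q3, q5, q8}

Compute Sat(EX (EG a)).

{q0, q2, q3, q5, q7, q8}

EG a: greatest fixpoint, start Z0 = {q3, q7, q8}, keep only states in Sat with some successor in Z. Already a fixed point.
Sat(EG a) = {q3, q7, q8}
Sat(EX (EG a)) = {s : some successor in {q3, q7, q8}} = {q0, q2, q3, q5, q7, q8}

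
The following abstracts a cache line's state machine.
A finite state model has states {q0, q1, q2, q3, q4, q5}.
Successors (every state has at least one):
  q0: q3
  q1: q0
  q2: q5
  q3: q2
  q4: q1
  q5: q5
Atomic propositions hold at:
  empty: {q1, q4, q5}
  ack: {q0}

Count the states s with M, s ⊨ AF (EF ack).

EF ack: least fixpoint, start Z0 = {q0}, add states with some successor in Z. Z1 = {q0, q1}; Z2 = {q0, q1, q4}; fixed.
Sat(EF ack) = {q0, q1, q4}
AF (EF ack): least fixpoint, start Z0 = {q0, q1, q4}, add states with every successor in Z. Already a fixed point.
Sat(AF (EF ack)) = {q0, q1, q4}
|Sat(AF (EF ack))| = |{q0, q1, q4}| = 3.

3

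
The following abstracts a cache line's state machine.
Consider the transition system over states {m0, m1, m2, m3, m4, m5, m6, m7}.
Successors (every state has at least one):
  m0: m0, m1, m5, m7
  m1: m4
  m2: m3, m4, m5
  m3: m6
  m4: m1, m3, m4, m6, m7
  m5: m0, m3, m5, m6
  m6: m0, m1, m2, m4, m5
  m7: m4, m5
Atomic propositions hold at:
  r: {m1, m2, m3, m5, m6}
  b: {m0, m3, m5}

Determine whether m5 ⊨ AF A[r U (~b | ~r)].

No

Sat(~b) = {m1, m2, m4, m6, m7}
Sat(~r) = {m0, m4, m7}
Sat(~b | ~r) = {m0, m1, m2, m4, m6, m7}
A[r U (~b | ~r)]: least fixpoint, start Z0 = Sat((~b | ~r)) = {m0, m1, m2, m4, m6, m7}, add states in Sat(r) with every successor in Z. Z1 = {m0, m1, m2, m3, m4, m6, m7}; fixed.
Sat(A[r U (~b | ~r)]) = {m0, m1, m2, m3, m4, m6, m7}
AF A[r U (~b | ~r)]: least fixpoint, start Z0 = {m0, m1, m2, m3, m4, m6, m7}, add states with every successor in Z. Already a fixed point.
Sat(AF A[r U (~b | ~r)]) = {m0, m1, m2, m3, m4, m6, m7}
m5 ∉ Sat(AF A[r U (~b | ~r)]) = {m0, m1, m2, m3, m4, m6, m7}, so the formula does not hold at m5.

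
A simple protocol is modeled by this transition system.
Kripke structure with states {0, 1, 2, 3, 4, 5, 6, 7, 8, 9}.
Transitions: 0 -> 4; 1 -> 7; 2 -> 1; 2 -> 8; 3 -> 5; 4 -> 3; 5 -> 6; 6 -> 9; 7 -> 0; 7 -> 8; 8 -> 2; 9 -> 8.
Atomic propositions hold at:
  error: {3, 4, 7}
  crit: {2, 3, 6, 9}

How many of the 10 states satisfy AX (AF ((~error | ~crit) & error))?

Sat(~error) = {0, 1, 2, 5, 6, 8, 9}
Sat(~crit) = {0, 1, 4, 5, 7, 8}
Sat(~error | ~crit) = {0, 1, 2, 4, 5, 6, 7, 8, 9}
Sat((~error | ~crit) & error) = {4, 7}
AF ((~error | ~crit) & error): least fixpoint, start Z0 = {4, 7}, add states with every successor in Z. Z1 = {0, 1, 4, 7}; fixed.
Sat(AF ((~error | ~crit) & error)) = {0, 1, 4, 7}
Sat(AX (AF ((~error | ~crit) & error))) = {s : every successor in {0, 1, 4, 7}} = {0, 1}
|Sat(AX (AF ((~error | ~crit) & error)))| = |{0, 1}| = 2.

2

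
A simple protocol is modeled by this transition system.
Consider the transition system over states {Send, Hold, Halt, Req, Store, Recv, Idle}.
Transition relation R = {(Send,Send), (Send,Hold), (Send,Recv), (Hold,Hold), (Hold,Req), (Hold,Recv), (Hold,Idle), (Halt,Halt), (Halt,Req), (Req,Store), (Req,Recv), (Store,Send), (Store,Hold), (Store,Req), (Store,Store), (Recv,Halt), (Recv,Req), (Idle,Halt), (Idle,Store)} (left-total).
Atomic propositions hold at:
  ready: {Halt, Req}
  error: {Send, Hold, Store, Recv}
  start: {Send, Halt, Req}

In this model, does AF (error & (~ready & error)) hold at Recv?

Sat(~ready) = {Send, Hold, Store, Recv, Idle}
Sat(~ready & error) = {Send, Hold, Store, Recv}
Sat(error & (~ready & error)) = {Send, Hold, Store, Recv}
AF (error & (~ready & error)): least fixpoint, start Z0 = {Send, Hold, Store, Recv}, add states with every successor in Z. Z1 = {Send, Hold, Req, Store, Recv}; fixed.
Sat(AF (error & (~ready & error))) = {Send, Hold, Req, Store, Recv}
Recv ∈ Sat(AF (error & (~ready & error))) = {Send, Hold, Req, Store, Recv}, so the formula holds at Recv.

Yes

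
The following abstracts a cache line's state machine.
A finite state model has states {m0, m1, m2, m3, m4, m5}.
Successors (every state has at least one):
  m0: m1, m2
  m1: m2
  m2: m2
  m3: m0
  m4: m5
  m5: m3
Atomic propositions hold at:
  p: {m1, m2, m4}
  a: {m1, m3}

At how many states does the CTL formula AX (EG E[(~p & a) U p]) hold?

Sat(~p) = {m0, m3, m5}
Sat(~p & a) = {m3}
E[(~p & a) U p]: least fixpoint, start Z0 = Sat(p) = {m1, m2, m4}, add states in Sat(~p & a) with some successor in Z. Already a fixed point.
Sat(E[(~p & a) U p]) = {m1, m2, m4}
EG E[(~p & a) U p]: greatest fixpoint, start Z0 = {m1, m2, m4}, keep only states in Sat with some successor in Z. Z1 = {m1, m2}; fixed.
Sat(EG E[(~p & a) U p]) = {m1, m2}
Sat(AX (EG E[(~p & a) U p])) = {s : every successor in {m1, m2}} = {m0, m1, m2}
|Sat(AX (EG E[(~p & a) U p]))| = |{m0, m1, m2}| = 3.

3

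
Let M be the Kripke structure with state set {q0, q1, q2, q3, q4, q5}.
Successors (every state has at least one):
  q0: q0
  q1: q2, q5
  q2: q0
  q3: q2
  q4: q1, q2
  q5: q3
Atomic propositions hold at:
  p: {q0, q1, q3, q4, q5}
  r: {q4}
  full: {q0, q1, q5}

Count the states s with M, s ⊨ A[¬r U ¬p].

4

Sat(¬r) = {q0, q1, q2, q3, q5}
Sat(¬p) = {q2}
A[¬r U ¬p]: least fixpoint, start Z0 = Sat(¬p) = {q2}, add states in Sat(¬r) with every successor in Z. Z1 = {q2, q3}; Z2 = {q2, q3, q5}; Z3 = {q1, q2, q3, q5}; fixed.
Sat(A[¬r U ¬p]) = {q1, q2, q3, q5}
|Sat(A[¬r U ¬p])| = |{q1, q2, q3, q5}| = 4.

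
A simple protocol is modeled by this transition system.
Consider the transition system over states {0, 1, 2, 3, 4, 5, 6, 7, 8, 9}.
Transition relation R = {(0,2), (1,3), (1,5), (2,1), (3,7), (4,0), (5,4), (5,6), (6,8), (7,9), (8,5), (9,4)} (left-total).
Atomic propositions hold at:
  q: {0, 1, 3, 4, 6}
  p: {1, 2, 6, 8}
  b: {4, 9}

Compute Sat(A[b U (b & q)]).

{4, 9}

Sat(b & q) = {4}
A[b U (b & q)]: least fixpoint, start Z0 = Sat((b & q)) = {4}, add states in Sat(b) with every successor in Z. Z1 = {4, 9}; fixed.
Sat(A[b U (b & q)]) = {4, 9}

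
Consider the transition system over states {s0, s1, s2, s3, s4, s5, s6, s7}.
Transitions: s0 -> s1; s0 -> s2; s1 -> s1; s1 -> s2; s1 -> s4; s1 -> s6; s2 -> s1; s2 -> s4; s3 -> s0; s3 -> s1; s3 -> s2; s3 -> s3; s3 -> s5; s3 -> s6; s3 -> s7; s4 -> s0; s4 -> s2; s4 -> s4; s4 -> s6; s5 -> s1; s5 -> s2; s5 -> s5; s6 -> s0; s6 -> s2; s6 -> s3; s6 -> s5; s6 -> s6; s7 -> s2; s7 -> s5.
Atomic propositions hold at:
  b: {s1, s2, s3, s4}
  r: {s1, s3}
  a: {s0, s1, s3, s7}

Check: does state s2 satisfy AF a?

AF a: least fixpoint, start Z0 = {s0, s1, s3, s7}, add states with every successor in Z. Already a fixed point.
Sat(AF a) = {s0, s1, s3, s7}
s2 ∉ Sat(AF a) = {s0, s1, s3, s7}, so the formula does not hold at s2.

No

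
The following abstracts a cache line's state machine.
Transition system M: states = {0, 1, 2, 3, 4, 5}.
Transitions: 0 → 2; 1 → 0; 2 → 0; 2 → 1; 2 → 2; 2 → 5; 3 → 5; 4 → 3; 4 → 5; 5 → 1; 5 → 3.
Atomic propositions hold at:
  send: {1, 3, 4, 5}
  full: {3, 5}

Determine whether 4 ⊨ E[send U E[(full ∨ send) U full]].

Sat(full ∨ send) = {1, 3, 4, 5}
E[(full ∨ send) U full]: least fixpoint, start Z0 = Sat(full) = {3, 5}, add states in Sat(full ∨ send) with some successor in Z. Z1 = {3, 4, 5}; fixed.
Sat(E[(full ∨ send) U full]) = {3, 4, 5}
E[send U E[(full ∨ send) U full]]: least fixpoint, start Z0 = Sat(E[(full ∨ send) U full]) = {3, 4, 5}, add states in Sat(send) with some successor in Z. Already a fixed point.
Sat(E[send U E[(full ∨ send) U full]]) = {3, 4, 5}
4 ∈ Sat(E[send U E[(full ∨ send) U full]]) = {3, 4, 5}, so the formula holds at 4.

Yes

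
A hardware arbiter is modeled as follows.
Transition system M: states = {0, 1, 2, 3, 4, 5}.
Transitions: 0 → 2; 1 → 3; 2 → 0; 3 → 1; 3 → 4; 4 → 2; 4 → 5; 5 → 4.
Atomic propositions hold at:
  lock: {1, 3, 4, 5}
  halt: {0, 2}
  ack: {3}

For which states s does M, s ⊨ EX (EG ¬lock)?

Sat(¬lock) = {0, 2}
EG ¬lock: greatest fixpoint, start Z0 = {0, 2}, keep only states in Sat with some successor in Z. Already a fixed point.
Sat(EG ¬lock) = {0, 2}
Sat(EX (EG ¬lock)) = {s : some successor in {0, 2}} = {0, 2, 4}

{0, 2, 4}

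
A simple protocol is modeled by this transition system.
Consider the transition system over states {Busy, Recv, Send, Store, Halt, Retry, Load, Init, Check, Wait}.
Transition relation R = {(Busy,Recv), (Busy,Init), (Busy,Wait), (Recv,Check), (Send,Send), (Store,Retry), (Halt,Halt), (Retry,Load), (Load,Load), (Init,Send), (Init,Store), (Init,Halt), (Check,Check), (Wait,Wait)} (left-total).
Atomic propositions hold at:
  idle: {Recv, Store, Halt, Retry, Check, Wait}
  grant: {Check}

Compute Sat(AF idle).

{Recv, Store, Halt, Retry, Check, Wait}

AF idle: least fixpoint, start Z0 = {Recv, Store, Halt, Retry, Check, Wait}, add states with every successor in Z. Already a fixed point.
Sat(AF idle) = {Recv, Store, Halt, Retry, Check, Wait}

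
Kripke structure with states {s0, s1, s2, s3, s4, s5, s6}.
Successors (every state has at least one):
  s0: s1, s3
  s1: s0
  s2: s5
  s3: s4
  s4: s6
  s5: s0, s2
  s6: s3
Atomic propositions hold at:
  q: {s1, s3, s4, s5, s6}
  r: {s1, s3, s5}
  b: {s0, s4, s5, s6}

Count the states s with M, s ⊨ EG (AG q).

3

AG q: greatest fixpoint, start Z0 = {s1, s3, s4, s5, s6}, keep only states in Sat with every successor in Z. Z1 = {s3, s4, s6}; fixed.
Sat(AG q) = {s3, s4, s6}
EG (AG q): greatest fixpoint, start Z0 = {s3, s4, s6}, keep only states in Sat with some successor in Z. Already a fixed point.
Sat(EG (AG q)) = {s3, s4, s6}
|Sat(EG (AG q))| = |{s3, s4, s6}| = 3.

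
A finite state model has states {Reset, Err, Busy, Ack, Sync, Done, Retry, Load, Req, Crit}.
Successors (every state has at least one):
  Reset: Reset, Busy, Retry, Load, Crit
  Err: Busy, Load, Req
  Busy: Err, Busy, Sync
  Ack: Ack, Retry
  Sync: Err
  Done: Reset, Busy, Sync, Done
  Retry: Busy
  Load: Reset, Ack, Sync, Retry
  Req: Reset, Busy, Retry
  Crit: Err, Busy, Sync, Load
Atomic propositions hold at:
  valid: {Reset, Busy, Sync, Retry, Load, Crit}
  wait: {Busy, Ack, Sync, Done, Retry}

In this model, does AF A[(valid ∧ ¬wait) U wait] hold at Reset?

No

Sat(¬wait) = {Reset, Err, Load, Req, Crit}
Sat(valid ∧ ¬wait) = {Reset, Load, Crit}
A[(valid ∧ ¬wait) U wait]: least fixpoint, start Z0 = Sat(wait) = {Busy, Ack, Sync, Done, Retry}, add states in Sat(valid ∧ ¬wait) with every successor in Z. Already a fixed point.
Sat(A[(valid ∧ ¬wait) U wait]) = {Busy, Ack, Sync, Done, Retry}
AF A[(valid ∧ ¬wait) U wait]: least fixpoint, start Z0 = {Busy, Ack, Sync, Done, Retry}, add states with every successor in Z. Already a fixed point.
Sat(AF A[(valid ∧ ¬wait) U wait]) = {Busy, Ack, Sync, Done, Retry}
Reset ∉ Sat(AF A[(valid ∧ ¬wait) U wait]) = {Busy, Ack, Sync, Done, Retry}, so the formula does not hold at Reset.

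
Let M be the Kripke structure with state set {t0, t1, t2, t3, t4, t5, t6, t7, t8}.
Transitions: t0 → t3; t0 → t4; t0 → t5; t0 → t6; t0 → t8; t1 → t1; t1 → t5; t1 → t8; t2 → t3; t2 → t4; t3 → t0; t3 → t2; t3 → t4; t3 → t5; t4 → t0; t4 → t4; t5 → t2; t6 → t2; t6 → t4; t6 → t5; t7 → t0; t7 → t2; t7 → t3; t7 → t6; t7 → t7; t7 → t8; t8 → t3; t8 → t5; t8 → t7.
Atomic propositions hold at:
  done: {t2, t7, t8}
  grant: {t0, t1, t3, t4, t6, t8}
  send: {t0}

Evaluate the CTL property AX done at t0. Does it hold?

No

Sat(AX done) = {s : every successor in {t2, t7, t8}} = {t5}
t0 ∉ Sat(AX done) = {t5}, so the formula does not hold at t0.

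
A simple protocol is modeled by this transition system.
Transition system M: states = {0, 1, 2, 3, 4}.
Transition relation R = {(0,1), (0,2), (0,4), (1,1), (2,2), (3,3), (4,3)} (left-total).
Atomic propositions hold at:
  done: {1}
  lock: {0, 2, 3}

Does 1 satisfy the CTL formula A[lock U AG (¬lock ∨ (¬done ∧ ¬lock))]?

Sat(¬lock) = {1, 4}
Sat(¬done) = {0, 2, 3, 4}
Sat(¬done ∧ ¬lock) = {4}
Sat(¬lock ∨ (¬done ∧ ¬lock)) = {1, 4}
AG (¬lock ∨ (¬done ∧ ¬lock)): greatest fixpoint, start Z0 = {1, 4}, keep only states in Sat with every successor in Z. Z1 = {1}; fixed.
Sat(AG (¬lock ∨ (¬done ∧ ¬lock))) = {1}
A[lock U AG (¬lock ∨ (¬done ∧ ¬lock))]: least fixpoint, start Z0 = Sat(AG (¬lock ∨ (¬done ∧ ¬lock))) = {1}, add states in Sat(lock) with every successor in Z. Already a fixed point.
Sat(A[lock U AG (¬lock ∨ (¬done ∧ ¬lock))]) = {1}
1 ∈ Sat(A[lock U AG (¬lock ∨ (¬done ∧ ¬lock))]) = {1}, so the formula holds at 1.

Yes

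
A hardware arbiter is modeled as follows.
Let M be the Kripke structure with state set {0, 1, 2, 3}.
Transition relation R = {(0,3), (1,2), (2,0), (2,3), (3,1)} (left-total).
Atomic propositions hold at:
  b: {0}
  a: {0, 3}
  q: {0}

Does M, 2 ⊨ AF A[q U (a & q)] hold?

No

Sat(a & q) = {0}
A[q U (a & q)]: least fixpoint, start Z0 = Sat((a & q)) = {0}, add states in Sat(q) with every successor in Z. Already a fixed point.
Sat(A[q U (a & q)]) = {0}
AF A[q U (a & q)]: least fixpoint, start Z0 = {0}, add states with every successor in Z. Already a fixed point.
Sat(AF A[q U (a & q)]) = {0}
2 ∉ Sat(AF A[q U (a & q)]) = {0}, so the formula does not hold at 2.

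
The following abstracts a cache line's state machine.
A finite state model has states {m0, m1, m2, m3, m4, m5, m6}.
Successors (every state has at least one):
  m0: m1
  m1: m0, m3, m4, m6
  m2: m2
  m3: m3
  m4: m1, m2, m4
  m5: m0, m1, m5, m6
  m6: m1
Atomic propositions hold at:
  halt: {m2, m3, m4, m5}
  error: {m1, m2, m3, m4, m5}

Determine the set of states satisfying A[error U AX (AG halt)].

{m2, m3}

AG halt: greatest fixpoint, start Z0 = {m2, m3, m4, m5}, keep only states in Sat with every successor in Z. Z1 = {m2, m3}; fixed.
Sat(AG halt) = {m2, m3}
Sat(AX (AG halt)) = {s : every successor in {m2, m3}} = {m2, m3}
A[error U AX (AG halt)]: least fixpoint, start Z0 = Sat(AX (AG halt)) = {m2, m3}, add states in Sat(error) with every successor in Z. Already a fixed point.
Sat(A[error U AX (AG halt)]) = {m2, m3}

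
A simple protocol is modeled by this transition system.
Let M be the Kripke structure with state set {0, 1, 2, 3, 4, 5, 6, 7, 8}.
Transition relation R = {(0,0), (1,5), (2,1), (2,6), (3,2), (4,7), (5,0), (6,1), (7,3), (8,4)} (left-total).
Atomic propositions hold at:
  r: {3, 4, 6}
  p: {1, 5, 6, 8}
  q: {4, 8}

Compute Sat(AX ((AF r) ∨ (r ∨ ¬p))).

{0, 3, 4, 5, 7, 8}

AF r: least fixpoint, start Z0 = {3, 4, 6}, add states with every successor in Z. Z1 = {3, 4, 6, 7, 8}; fixed.
Sat(AF r) = {3, 4, 6, 7, 8}
Sat(¬p) = {0, 2, 3, 4, 7}
Sat(r ∨ ¬p) = {0, 2, 3, 4, 6, 7}
Sat((AF r) ∨ (r ∨ ¬p)) = {0, 2, 3, 4, 6, 7, 8}
Sat(AX ((AF r) ∨ (r ∨ ¬p))) = {s : every successor in {0, 2, 3, 4, 6, 7, 8}} = {0, 3, 4, 5, 7, 8}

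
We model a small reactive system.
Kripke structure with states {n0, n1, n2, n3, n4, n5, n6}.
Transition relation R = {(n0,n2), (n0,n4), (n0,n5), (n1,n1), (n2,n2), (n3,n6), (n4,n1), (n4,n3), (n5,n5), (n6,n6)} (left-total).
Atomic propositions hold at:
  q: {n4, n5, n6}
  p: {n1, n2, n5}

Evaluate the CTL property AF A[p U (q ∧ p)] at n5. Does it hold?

Sat(q ∧ p) = {n5}
A[p U (q ∧ p)]: least fixpoint, start Z0 = Sat((q ∧ p)) = {n5}, add states in Sat(p) with every successor in Z. Already a fixed point.
Sat(A[p U (q ∧ p)]) = {n5}
AF A[p U (q ∧ p)]: least fixpoint, start Z0 = {n5}, add states with every successor in Z. Already a fixed point.
Sat(AF A[p U (q ∧ p)]) = {n5}
n5 ∈ Sat(AF A[p U (q ∧ p)]) = {n5}, so the formula holds at n5.

Yes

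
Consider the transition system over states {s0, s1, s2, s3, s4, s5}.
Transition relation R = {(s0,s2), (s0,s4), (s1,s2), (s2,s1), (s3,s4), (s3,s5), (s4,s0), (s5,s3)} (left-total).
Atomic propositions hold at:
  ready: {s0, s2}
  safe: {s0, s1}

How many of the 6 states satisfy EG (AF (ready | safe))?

4

Sat(ready | safe) = {s0, s1, s2}
AF (ready | safe): least fixpoint, start Z0 = {s0, s1, s2}, add states with every successor in Z. Z1 = {s0, s1, s2, s4}; fixed.
Sat(AF (ready | safe)) = {s0, s1, s2, s4}
EG (AF (ready | safe)): greatest fixpoint, start Z0 = {s0, s1, s2, s4}, keep only states in Sat with some successor in Z. Already a fixed point.
Sat(EG (AF (ready | safe))) = {s0, s1, s2, s4}
|Sat(EG (AF (ready | safe)))| = |{s0, s1, s2, s4}| = 4.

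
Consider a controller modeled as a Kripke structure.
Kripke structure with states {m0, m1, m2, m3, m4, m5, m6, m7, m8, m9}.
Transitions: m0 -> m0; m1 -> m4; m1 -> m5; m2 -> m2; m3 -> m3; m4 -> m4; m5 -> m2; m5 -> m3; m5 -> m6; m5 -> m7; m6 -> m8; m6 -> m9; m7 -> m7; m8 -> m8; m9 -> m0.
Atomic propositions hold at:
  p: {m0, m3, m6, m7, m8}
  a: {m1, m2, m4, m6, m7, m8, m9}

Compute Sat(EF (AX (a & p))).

Sat(a & p) = {m6, m7, m8}
Sat(AX (a & p)) = {s : every successor in {m6, m7, m8}} = {m7, m8}
EF (AX (a & p)): least fixpoint, start Z0 = {m7, m8}, add states with some successor in Z. Z1 = {m5, m6, m7, m8}; Z2 = {m1, m5, m6, m7, m8}; fixed.
Sat(EF (AX (a & p))) = {m1, m5, m6, m7, m8}

{m1, m5, m6, m7, m8}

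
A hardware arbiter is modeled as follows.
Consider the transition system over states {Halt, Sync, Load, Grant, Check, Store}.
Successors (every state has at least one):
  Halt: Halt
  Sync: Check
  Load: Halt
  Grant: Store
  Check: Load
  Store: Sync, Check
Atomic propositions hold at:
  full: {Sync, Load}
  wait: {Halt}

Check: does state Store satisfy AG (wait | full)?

Sat(wait | full) = {Halt, Sync, Load}
AG (wait | full): greatest fixpoint, start Z0 = {Halt, Sync, Load}, keep only states in Sat with every successor in Z. Z1 = {Halt, Load}; fixed.
Sat(AG (wait | full)) = {Halt, Load}
Store ∉ Sat(AG (wait | full)) = {Halt, Load}, so the formula does not hold at Store.

No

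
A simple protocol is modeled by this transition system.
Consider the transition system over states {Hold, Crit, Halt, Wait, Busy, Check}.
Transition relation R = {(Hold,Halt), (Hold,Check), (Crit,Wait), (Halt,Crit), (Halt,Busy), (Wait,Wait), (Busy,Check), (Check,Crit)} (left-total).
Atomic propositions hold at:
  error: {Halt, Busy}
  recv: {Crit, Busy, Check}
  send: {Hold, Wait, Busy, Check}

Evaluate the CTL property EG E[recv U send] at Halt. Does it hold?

No

E[recv U send]: least fixpoint, start Z0 = Sat(send) = {Hold, Wait, Busy, Check}, add states in Sat(recv) with some successor in Z. Z1 = {Hold, Crit, Wait, Busy, Check}; fixed.
Sat(E[recv U send]) = {Hold, Crit, Wait, Busy, Check}
EG E[recv U send]: greatest fixpoint, start Z0 = {Hold, Crit, Wait, Busy, Check}, keep only states in Sat with some successor in Z. Already a fixed point.
Sat(EG E[recv U send]) = {Hold, Crit, Wait, Busy, Check}
Halt ∉ Sat(EG E[recv U send]) = {Hold, Crit, Wait, Busy, Check}, so the formula does not hold at Halt.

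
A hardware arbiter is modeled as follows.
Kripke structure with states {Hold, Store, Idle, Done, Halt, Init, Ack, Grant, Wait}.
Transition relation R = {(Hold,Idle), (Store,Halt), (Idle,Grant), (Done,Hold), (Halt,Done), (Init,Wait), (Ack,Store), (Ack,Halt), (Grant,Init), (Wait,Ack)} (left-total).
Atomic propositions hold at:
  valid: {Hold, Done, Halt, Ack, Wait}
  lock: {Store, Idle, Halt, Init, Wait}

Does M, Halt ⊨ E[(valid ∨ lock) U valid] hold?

Sat(valid ∨ lock) = {Hold, Store, Idle, Done, Halt, Init, Ack, Wait}
E[(valid ∨ lock) U valid]: least fixpoint, start Z0 = Sat(valid) = {Hold, Done, Halt, Ack, Wait}, add states in Sat(valid ∨ lock) with some successor in Z. Z1 = {Hold, Store, Done, Halt, Init, Ack, Wait}; fixed.
Sat(E[(valid ∨ lock) U valid]) = {Hold, Store, Done, Halt, Init, Ack, Wait}
Halt ∈ Sat(E[(valid ∨ lock) U valid]) = {Hold, Store, Done, Halt, Init, Ack, Wait}, so the formula holds at Halt.

Yes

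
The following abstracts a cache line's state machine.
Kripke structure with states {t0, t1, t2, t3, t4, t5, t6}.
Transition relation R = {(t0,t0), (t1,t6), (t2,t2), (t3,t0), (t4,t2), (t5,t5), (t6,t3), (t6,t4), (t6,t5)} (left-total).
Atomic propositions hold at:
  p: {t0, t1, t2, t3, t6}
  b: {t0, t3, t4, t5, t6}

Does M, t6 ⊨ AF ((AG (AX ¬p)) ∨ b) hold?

Sat(¬p) = {t4, t5}
Sat(AX ¬p) = {s : every successor in {t4, t5}} = {t5}
AG (AX ¬p): greatest fixpoint, start Z0 = {t5}, keep only states in Sat with every successor in Z. Already a fixed point.
Sat(AG (AX ¬p)) = {t5}
Sat((AG (AX ¬p)) ∨ b) = {t0, t3, t4, t5, t6}
AF ((AG (AX ¬p)) ∨ b): least fixpoint, start Z0 = {t0, t3, t4, t5, t6}, add states with every successor in Z. Z1 = {t0, t1, t3, t4, t5, t6}; fixed.
Sat(AF ((AG (AX ¬p)) ∨ b)) = {t0, t1, t3, t4, t5, t6}
t6 ∈ Sat(AF ((AG (AX ¬p)) ∨ b)) = {t0, t1, t3, t4, t5, t6}, so the formula holds at t6.

Yes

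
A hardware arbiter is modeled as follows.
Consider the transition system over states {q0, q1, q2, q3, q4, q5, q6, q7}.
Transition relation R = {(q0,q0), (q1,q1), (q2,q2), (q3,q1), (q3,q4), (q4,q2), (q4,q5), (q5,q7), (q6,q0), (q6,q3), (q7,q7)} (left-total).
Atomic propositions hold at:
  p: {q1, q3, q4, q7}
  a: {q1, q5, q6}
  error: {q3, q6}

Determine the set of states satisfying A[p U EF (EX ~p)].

Sat(~p) = {q0, q2, q5, q6}
Sat(EX ~p) = {s : some successor in {q0, q2, q5, q6}} = {q0, q2, q4, q6}
EF (EX ~p): least fixpoint, start Z0 = {q0, q2, q4, q6}, add states with some successor in Z. Z1 = {q0, q2, q3, q4, q6}; fixed.
Sat(EF (EX ~p)) = {q0, q2, q3, q4, q6}
A[p U EF (EX ~p)]: least fixpoint, start Z0 = Sat(EF (EX ~p)) = {q0, q2, q3, q4, q6}, add states in Sat(p) with every successor in Z. Already a fixed point.
Sat(A[p U EF (EX ~p)]) = {q0, q2, q3, q4, q6}

{q0, q2, q3, q4, q6}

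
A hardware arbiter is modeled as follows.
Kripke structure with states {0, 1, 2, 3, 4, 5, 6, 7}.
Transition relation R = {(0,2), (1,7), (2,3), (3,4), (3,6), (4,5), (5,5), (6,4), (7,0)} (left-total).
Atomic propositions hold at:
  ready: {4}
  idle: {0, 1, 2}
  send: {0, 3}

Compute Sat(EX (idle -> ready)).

Sat(idle -> ready) = {3, 4, 5, 6, 7}
Sat(EX (idle -> ready)) = {s : some successor in {3, 4, 5, 6, 7}} = {1, 2, 3, 4, 5, 6}

{1, 2, 3, 4, 5, 6}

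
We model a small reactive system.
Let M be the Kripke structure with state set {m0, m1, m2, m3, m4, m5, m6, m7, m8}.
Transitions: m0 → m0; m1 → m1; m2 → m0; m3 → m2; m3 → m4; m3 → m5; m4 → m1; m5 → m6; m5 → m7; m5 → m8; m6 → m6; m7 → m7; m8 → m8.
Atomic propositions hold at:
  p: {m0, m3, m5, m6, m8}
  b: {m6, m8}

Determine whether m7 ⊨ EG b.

EG b: greatest fixpoint, start Z0 = {m6, m8}, keep only states in Sat with some successor in Z. Already a fixed point.
Sat(EG b) = {m6, m8}
m7 ∉ Sat(EG b) = {m6, m8}, so the formula does not hold at m7.

No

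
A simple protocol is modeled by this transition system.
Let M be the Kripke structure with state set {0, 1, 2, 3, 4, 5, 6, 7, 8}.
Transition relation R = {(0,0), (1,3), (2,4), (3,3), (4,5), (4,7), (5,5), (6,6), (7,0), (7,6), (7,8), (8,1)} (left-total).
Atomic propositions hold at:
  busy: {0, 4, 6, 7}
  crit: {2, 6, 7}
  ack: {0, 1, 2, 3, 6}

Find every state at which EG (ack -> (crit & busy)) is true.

{4, 5, 6, 7}

Sat(crit & busy) = {6, 7}
Sat(ack -> (crit & busy)) = {4, 5, 6, 7, 8}
EG (ack -> (crit & busy)): greatest fixpoint, start Z0 = {4, 5, 6, 7, 8}, keep only states in Sat with some successor in Z. Z1 = {4, 5, 6, 7}; fixed.
Sat(EG (ack -> (crit & busy))) = {4, 5, 6, 7}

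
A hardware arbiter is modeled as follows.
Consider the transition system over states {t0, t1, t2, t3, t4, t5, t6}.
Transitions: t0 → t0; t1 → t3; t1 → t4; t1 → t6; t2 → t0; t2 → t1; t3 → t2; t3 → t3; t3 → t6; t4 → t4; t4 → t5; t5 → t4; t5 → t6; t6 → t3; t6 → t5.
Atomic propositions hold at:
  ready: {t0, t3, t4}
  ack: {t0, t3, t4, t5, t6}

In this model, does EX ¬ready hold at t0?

No

Sat(¬ready) = {t1, t2, t5, t6}
Sat(EX ¬ready) = {s : some successor in {t1, t2, t5, t6}} = {t1, t2, t3, t4, t5, t6}
t0 ∉ Sat(EX ¬ready) = {t1, t2, t3, t4, t5, t6}, so the formula does not hold at t0.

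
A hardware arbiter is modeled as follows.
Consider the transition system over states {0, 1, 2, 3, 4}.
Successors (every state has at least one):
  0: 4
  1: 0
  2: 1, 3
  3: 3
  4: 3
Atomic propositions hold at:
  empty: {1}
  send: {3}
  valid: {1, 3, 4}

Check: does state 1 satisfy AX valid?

Sat(AX valid) = {s : every successor in {1, 3, 4}} = {0, 2, 3, 4}
1 ∉ Sat(AX valid) = {0, 2, 3, 4}, so the formula does not hold at 1.

No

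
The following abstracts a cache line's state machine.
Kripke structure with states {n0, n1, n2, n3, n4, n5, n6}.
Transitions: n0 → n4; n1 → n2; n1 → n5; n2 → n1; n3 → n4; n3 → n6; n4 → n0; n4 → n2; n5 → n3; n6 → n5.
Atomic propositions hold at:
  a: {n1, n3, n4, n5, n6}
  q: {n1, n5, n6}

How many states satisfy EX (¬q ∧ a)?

3

Sat(¬q) = {n0, n2, n3, n4}
Sat(¬q ∧ a) = {n3, n4}
Sat(EX (¬q ∧ a)) = {s : some successor in {n3, n4}} = {n0, n3, n5}
|Sat(EX (¬q ∧ a))| = |{n0, n3, n5}| = 3.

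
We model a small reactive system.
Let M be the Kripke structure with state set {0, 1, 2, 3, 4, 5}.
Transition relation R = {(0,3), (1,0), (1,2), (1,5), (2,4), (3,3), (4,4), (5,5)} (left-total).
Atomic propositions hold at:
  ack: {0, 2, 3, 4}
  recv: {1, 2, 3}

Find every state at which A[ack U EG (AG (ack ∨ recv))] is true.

{0, 2, 3, 4}

Sat(ack ∨ recv) = {0, 1, 2, 3, 4}
AG (ack ∨ recv): greatest fixpoint, start Z0 = {0, 1, 2, 3, 4}, keep only states in Sat with every successor in Z. Z1 = {0, 2, 3, 4}; fixed.
Sat(AG (ack ∨ recv)) = {0, 2, 3, 4}
EG (AG (ack ∨ recv)): greatest fixpoint, start Z0 = {0, 2, 3, 4}, keep only states in Sat with some successor in Z. Already a fixed point.
Sat(EG (AG (ack ∨ recv))) = {0, 2, 3, 4}
A[ack U EG (AG (ack ∨ recv))]: least fixpoint, start Z0 = Sat(EG (AG (ack ∨ recv))) = {0, 2, 3, 4}, add states in Sat(ack) with every successor in Z. Already a fixed point.
Sat(A[ack U EG (AG (ack ∨ recv))]) = {0, 2, 3, 4}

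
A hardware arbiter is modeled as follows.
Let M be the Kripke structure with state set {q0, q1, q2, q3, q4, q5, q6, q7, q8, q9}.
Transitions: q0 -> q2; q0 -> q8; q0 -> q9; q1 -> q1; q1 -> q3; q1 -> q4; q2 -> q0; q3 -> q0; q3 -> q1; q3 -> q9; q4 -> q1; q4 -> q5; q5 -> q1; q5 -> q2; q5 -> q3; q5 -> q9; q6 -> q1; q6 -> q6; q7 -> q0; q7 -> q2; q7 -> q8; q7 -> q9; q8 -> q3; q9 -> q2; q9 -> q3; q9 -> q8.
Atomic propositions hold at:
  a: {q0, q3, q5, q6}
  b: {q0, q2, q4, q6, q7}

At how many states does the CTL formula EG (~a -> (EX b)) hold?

8

Sat(~a) = {q1, q2, q4, q7, q8, q9}
Sat(EX b) = {s : some successor in {q0, q2, q4, q6, q7}} = {q0, q1, q2, q3, q5, q6, q7, q9}
Sat(~a -> (EX b)) = {q0, q1, q2, q3, q5, q6, q7, q9}
EG (~a -> (EX b)): greatest fixpoint, start Z0 = {q0, q1, q2, q3, q5, q6, q7, q9}, keep only states in Sat with some successor in Z. Already a fixed point.
Sat(EG (~a -> (EX b))) = {q0, q1, q2, q3, q5, q6, q7, q9}
|Sat(EG (~a -> (EX b)))| = |{q0, q1, q2, q3, q5, q6, q7, q9}| = 8.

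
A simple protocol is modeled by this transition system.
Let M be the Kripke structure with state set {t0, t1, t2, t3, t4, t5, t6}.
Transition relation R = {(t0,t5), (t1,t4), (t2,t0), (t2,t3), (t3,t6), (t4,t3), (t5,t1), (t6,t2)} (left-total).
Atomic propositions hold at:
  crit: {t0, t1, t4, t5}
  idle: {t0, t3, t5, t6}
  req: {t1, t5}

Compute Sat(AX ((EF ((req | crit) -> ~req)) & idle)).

Sat(req | crit) = {t0, t1, t4, t5}
Sat(~req) = {t0, t2, t3, t4, t6}
Sat((req | crit) -> ~req) = {t0, t2, t3, t4, t6}
EF ((req | crit) -> ~req): least fixpoint, start Z0 = {t0, t2, t3, t4, t6}, add states with some successor in Z. Z1 = {t0, t1, t2, t3, t4, t6}; Z2 = {t0, t1, t2, t3, t4, t5, t6}; fixed.
Sat(EF ((req | crit) -> ~req)) = {t0, t1, t2, t3, t4, t5, t6}
Sat((EF ((req | crit) -> ~req)) & idle) = {t0, t3, t5, t6}
Sat(AX ((EF ((req | crit) -> ~req)) & idle)) = {s : every successor in {t0, t3, t5, t6}} = {t0, t2, t3, t4}

{t0, t2, t3, t4}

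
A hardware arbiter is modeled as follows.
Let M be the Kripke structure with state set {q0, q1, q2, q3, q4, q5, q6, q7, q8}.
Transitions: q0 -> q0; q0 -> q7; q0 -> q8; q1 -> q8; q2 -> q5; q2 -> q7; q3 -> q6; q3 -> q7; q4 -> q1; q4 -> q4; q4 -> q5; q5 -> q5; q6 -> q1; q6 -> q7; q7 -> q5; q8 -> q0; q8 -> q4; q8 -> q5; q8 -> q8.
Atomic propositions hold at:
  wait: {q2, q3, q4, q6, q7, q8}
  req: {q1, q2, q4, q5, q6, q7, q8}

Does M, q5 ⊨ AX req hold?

Sat(AX req) = {s : every successor in {q1, q2, q4, q5, q6, q7, q8}} = {q1, q2, q3, q4, q5, q6, q7}
q5 ∈ Sat(AX req) = {q1, q2, q3, q4, q5, q6, q7}, so the formula holds at q5.

Yes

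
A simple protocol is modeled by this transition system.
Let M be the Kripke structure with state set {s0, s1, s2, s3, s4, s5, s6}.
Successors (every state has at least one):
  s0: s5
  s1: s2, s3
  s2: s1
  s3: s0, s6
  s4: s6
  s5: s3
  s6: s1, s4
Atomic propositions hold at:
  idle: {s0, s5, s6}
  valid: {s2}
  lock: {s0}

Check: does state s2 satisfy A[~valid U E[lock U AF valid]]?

Yes

Sat(~valid) = {s0, s1, s3, s4, s5, s6}
AF valid: least fixpoint, start Z0 = {s2}, add states with every successor in Z. Already a fixed point.
Sat(AF valid) = {s2}
E[lock U AF valid]: least fixpoint, start Z0 = Sat(AF valid) = {s2}, add states in Sat(lock) with some successor in Z. Already a fixed point.
Sat(E[lock U AF valid]) = {s2}
A[~valid U E[lock U AF valid]]: least fixpoint, start Z0 = Sat(E[lock U AF valid]) = {s2}, add states in Sat(~valid) with every successor in Z. Already a fixed point.
Sat(A[~valid U E[lock U AF valid]]) = {s2}
s2 ∈ Sat(A[~valid U E[lock U AF valid]]) = {s2}, so the formula holds at s2.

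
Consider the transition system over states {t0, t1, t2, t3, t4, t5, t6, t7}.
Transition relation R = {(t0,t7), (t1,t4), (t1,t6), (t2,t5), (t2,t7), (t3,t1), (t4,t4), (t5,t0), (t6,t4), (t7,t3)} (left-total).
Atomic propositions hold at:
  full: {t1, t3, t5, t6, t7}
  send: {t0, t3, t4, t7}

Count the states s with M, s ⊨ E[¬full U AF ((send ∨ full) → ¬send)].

7

Sat(¬full) = {t0, t2, t4}
Sat(send ∨ full) = {t0, t1, t3, t4, t5, t6, t7}
Sat(¬send) = {t1, t2, t5, t6}
Sat((send ∨ full) → ¬send) = {t1, t2, t5, t6}
AF ((send ∨ full) → ¬send): least fixpoint, start Z0 = {t1, t2, t5, t6}, add states with every successor in Z. Z1 = {t1, t2, t3, t5, t6}; Z2 = {t1, t2, t3, t5, t6, t7}; Z3 = {t0, t1, t2, t3, t5, t6, t7}; fixed.
Sat(AF ((send ∨ full) → ¬send)) = {t0, t1, t2, t3, t5, t6, t7}
E[¬full U AF ((send ∨ full) → ¬send)]: least fixpoint, start Z0 = Sat(AF ((send ∨ full) → ¬send)) = {t0, t1, t2, t3, t5, t6, t7}, add states in Sat(¬full) with some successor in Z. Already a fixed point.
Sat(E[¬full U AF ((send ∨ full) → ¬send)]) = {t0, t1, t2, t3, t5, t6, t7}
|Sat(E[¬full U AF ((send ∨ full) → ¬send)])| = |{t0, t1, t2, t3, t5, t6, t7}| = 7.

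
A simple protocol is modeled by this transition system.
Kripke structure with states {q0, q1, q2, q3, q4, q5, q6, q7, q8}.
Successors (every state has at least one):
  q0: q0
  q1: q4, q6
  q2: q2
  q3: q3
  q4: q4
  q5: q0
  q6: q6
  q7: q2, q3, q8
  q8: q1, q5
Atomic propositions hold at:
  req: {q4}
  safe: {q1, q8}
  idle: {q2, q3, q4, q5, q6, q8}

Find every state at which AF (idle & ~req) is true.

{q2, q3, q5, q6, q7, q8}

Sat(~req) = {q0, q1, q2, q3, q5, q6, q7, q8}
Sat(idle & ~req) = {q2, q3, q5, q6, q8}
AF (idle & ~req): least fixpoint, start Z0 = {q2, q3, q5, q6, q8}, add states with every successor in Z. Z1 = {q2, q3, q5, q6, q7, q8}; fixed.
Sat(AF (idle & ~req)) = {q2, q3, q5, q6, q7, q8}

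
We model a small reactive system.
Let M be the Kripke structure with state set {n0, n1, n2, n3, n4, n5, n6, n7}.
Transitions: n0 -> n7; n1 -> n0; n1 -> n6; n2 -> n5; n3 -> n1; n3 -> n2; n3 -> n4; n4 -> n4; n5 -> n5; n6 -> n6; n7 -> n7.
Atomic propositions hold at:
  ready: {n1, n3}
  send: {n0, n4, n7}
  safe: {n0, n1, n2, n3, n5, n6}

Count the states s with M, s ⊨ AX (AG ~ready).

Sat(~ready) = {n0, n2, n4, n5, n6, n7}
AG ~ready: greatest fixpoint, start Z0 = {n0, n2, n4, n5, n6, n7}, keep only states in Sat with every successor in Z. Already a fixed point.
Sat(AG ~ready) = {n0, n2, n4, n5, n6, n7}
Sat(AX (AG ~ready)) = {s : every successor in {n0, n2, n4, n5, n6, n7}} = {n0, n1, n2, n4, n5, n6, n7}
|Sat(AX (AG ~ready))| = |{n0, n1, n2, n4, n5, n6, n7}| = 7.

7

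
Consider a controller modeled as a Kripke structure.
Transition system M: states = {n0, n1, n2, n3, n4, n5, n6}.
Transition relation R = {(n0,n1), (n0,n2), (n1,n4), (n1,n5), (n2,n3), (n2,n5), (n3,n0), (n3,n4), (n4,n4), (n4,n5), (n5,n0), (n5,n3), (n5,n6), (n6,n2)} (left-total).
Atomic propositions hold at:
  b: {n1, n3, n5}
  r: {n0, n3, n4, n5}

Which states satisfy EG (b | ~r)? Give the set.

{n1, n2, n5, n6}

Sat(~r) = {n1, n2, n6}
Sat(b | ~r) = {n1, n2, n3, n5, n6}
EG (b | ~r): greatest fixpoint, start Z0 = {n1, n2, n3, n5, n6}, keep only states in Sat with some successor in Z. Z1 = {n1, n2, n5, n6}; fixed.
Sat(EG (b | ~r)) = {n1, n2, n5, n6}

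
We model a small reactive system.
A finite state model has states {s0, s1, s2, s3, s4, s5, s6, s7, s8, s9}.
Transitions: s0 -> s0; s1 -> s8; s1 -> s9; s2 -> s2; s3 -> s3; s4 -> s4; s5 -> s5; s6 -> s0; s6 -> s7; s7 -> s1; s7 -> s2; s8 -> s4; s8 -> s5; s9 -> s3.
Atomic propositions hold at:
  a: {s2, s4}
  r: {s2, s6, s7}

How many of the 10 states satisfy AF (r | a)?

4

Sat(r | a) = {s2, s4, s6, s7}
AF (r | a): least fixpoint, start Z0 = {s2, s4, s6, s7}, add states with every successor in Z. Already a fixed point.
Sat(AF (r | a)) = {s2, s4, s6, s7}
|Sat(AF (r | a))| = |{s2, s4, s6, s7}| = 4.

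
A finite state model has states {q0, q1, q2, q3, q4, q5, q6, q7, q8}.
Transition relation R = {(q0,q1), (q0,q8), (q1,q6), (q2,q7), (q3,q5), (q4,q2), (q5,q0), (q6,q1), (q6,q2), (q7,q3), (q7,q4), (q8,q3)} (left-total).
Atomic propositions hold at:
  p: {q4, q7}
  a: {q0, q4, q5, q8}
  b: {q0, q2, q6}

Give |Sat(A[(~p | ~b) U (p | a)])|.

7

Sat(~p) = {q0, q1, q2, q3, q5, q6, q8}
Sat(~b) = {q1, q3, q4, q5, q7, q8}
Sat(~p | ~b) = {q0, q1, q2, q3, q4, q5, q6, q7, q8}
Sat(p | a) = {q0, q4, q5, q7, q8}
A[(~p | ~b) U (p | a)]: least fixpoint, start Z0 = Sat((p | a)) = {q0, q4, q5, q7, q8}, add states in Sat(~p | ~b) with every successor in Z. Z1 = {q0, q2, q3, q4, q5, q7, q8}; fixed.
Sat(A[(~p | ~b) U (p | a)]) = {q0, q2, q3, q4, q5, q7, q8}
|Sat(A[(~p | ~b) U (p | a)])| = |{q0, q2, q3, q4, q5, q7, q8}| = 7.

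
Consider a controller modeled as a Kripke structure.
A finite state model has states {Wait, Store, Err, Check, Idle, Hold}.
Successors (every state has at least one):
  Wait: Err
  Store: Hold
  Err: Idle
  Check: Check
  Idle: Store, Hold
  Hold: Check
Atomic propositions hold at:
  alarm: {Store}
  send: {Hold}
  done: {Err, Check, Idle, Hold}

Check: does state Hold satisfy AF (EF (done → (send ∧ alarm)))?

Sat(send ∧ alarm) = ∅
Sat(done → (send ∧ alarm)) = {Wait, Store}
EF (done → (send ∧ alarm)): least fixpoint, start Z0 = {Wait, Store}, add states with some successor in Z. Z1 = {Wait, Store, Idle}; Z2 = {Wait, Store, Err, Idle}; fixed.
Sat(EF (done → (send ∧ alarm))) = {Wait, Store, Err, Idle}
AF (EF (done → (send ∧ alarm))): least fixpoint, start Z0 = {Wait, Store, Err, Idle}, add states with every successor in Z. Already a fixed point.
Sat(AF (EF (done → (send ∧ alarm)))) = {Wait, Store, Err, Idle}
Hold ∉ Sat(AF (EF (done → (send ∧ alarm)))) = {Wait, Store, Err, Idle}, so the formula does not hold at Hold.

No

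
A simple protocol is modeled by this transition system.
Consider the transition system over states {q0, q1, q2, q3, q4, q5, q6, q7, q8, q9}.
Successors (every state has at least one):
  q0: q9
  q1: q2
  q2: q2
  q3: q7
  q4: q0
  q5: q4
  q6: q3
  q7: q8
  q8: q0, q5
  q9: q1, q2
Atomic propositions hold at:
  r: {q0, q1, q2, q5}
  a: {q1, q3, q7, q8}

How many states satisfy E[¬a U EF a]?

Sat(¬a) = {q0, q2, q4, q5, q6, q9}
EF a: least fixpoint, start Z0 = {q1, q3, q7, q8}, add states with some successor in Z. Z1 = {q1, q3, q6, q7, q8, q9}; Z2 = {q0, q1, q3, q6, q7, q8, q9}; Z3 = {q0, q1, q3, q4, q6, q7, q8, q9}; Z4 = {q0, q1, q3, q4, q5, q6, q7, q8, q9}; fixed.
Sat(EF a) = {q0, q1, q3, q4, q5, q6, q7, q8, q9}
E[¬a U EF a]: least fixpoint, start Z0 = Sat(EF a) = {q0, q1, q3, q4, q5, q6, q7, q8, q9}, add states in Sat(¬a) with some successor in Z. Already a fixed point.
Sat(E[¬a U EF a]) = {q0, q1, q3, q4, q5, q6, q7, q8, q9}
|Sat(E[¬a U EF a])| = |{q0, q1, q3, q4, q5, q6, q7, q8, q9}| = 9.

9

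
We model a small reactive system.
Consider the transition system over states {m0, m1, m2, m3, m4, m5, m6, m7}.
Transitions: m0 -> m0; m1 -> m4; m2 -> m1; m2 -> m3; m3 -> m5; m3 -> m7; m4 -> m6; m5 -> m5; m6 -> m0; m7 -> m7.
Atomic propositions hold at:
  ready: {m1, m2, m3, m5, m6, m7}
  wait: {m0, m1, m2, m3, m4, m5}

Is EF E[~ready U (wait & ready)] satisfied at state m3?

Sat(~ready) = {m0, m4}
Sat(wait & ready) = {m1, m2, m3, m5}
E[~ready U (wait & ready)]: least fixpoint, start Z0 = Sat((wait & ready)) = {m1, m2, m3, m5}, add states in Sat(~ready) with some successor in Z. Already a fixed point.
Sat(E[~ready U (wait & ready)]) = {m1, m2, m3, m5}
EF E[~ready U (wait & ready)]: least fixpoint, start Z0 = {m1, m2, m3, m5}, add states with some successor in Z. Already a fixed point.
Sat(EF E[~ready U (wait & ready)]) = {m1, m2, m3, m5}
m3 ∈ Sat(EF E[~ready U (wait & ready)]) = {m1, m2, m3, m5}, so the formula holds at m3.

Yes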